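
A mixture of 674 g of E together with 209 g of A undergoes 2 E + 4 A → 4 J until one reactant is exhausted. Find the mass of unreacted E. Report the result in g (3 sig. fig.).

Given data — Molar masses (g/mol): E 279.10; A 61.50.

n(E) = 674.0 / 279.10 = 2.415 mol
n(A) = 209.0 / 61.50 = 3.398 mol
n/ν for E = 2.415/2 = 1.208
n/ν for A = 3.398/4 = 0.8495
Smallest n/ν is A → limiting reagent.
E consumed = (2/4) × 3.398 = 1.699 mol
E remaining = 2.415 − 1.699 = 0.7160 mol
mass = 0.7160 × 279.10 = 199.8 g

200 g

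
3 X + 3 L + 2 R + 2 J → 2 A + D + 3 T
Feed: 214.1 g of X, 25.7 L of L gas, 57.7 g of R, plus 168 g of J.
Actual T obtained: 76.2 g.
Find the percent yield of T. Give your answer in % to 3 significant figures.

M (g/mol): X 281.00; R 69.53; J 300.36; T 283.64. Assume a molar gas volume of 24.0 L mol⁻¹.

35.3 %

n(X) = 214.1 / 281.00 = 0.7619 mol
n(L) = 25.70 / 24.0 = 1.071 mol
n(R) = 57.70 / 69.53 = 0.8299 mol
n(J) = 168.0 / 300.36 = 0.5593 mol
n/ν → X: 0.2540, L: 0.3570, R: 0.4150, J: 0.2797; X is limiting.
theoretical n(T) = (3/3) × 0.7619 = 0.7619 mol → 216.1 g
% yield = 76.2 / 216.1 × 100 = 35.26 %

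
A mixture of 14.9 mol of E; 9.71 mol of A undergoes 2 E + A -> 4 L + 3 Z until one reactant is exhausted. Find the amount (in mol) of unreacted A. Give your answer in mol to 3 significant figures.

n(E) = 14.90 mol
n(A) = 9.710 mol
n/ν for E = 14.90/2 = 7.450
n/ν for A = 9.710/1 = 9.710
Smallest n/ν is E → limiting reagent.
A consumed = (1/2) × 14.90 = 7.450 mol
A remaining = 9.710 − 7.450 = 2.260 mol

2.26 mol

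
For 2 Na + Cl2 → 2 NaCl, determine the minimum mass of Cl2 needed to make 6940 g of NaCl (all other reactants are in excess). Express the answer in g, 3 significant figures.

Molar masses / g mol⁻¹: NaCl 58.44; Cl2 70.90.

4210 g

n(NaCl) = 6940 / 58.44 = 118.8 mol
n(Cl2) = (1/2) × 118.8 = 59.40 mol
mass = 59.40 × 70.90 = 4211 g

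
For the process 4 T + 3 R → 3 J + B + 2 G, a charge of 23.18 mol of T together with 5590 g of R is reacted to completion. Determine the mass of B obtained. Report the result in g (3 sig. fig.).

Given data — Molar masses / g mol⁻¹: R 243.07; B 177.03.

n(T) = 23.18 mol
n(R) = 5590 / 243.07 = 23.00 mol
n/ν for T = 23.18/4 = 5.795
n/ν for R = 23.00/3 = 7.667
Smallest n/ν is T → limiting reagent.
n(B) = (1/4) × 23.18 = 5.795 mol
mass = 5.795 × 177.03 = 1026 g

1030 g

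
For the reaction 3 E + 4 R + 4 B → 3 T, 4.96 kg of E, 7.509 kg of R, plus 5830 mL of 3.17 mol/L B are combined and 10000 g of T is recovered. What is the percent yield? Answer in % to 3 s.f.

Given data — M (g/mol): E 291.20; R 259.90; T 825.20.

n(E) = 4.960×1000 / 291.20 = 17.03 mol
n(R) = 7.509×1000 / 259.90 = 28.89 mol
n(B) = 3.17 × 5830/1000 = 18.48 mol
n/ν → E: 5.677, R: 7.223, B: 4.620; B is limiting.
theoretical n(T) = (3/4) × 18.48 = 13.86 mol → 11440 g
% yield = 10000 / 11440 × 100 = 87.41 %

87.4 %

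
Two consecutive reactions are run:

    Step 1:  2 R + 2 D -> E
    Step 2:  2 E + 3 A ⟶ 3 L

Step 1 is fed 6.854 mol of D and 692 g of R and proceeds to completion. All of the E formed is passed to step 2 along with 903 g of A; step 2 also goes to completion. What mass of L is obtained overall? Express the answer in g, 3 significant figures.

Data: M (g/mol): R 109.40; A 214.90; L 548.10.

Step 1:
n(D) = 6.854 mol
n(R) = 692.0 / 109.40 = 6.325 mol
n/ν for D = 6.854/2 = 3.427
n/ν for R = 6.325/2 = 3.163
Smallest n/ν is R → limiting reagent.
n(E) produced = (1/2) × 6.325 = 3.163 mol
Step 2:
n(E) available = 3.163 mol
n(A) = 903.0 / 214.90 = 4.202 mol
n/ν for E = 3.163/2 = 1.582
n/ν for A = 4.202/3 = 1.401
Smallest n/ν is A → limiting reagent.
n(L) = (3/3) × 4.202 = 4.202 mol
mass = 4.202 × 548.10 = 2303 g

2300 g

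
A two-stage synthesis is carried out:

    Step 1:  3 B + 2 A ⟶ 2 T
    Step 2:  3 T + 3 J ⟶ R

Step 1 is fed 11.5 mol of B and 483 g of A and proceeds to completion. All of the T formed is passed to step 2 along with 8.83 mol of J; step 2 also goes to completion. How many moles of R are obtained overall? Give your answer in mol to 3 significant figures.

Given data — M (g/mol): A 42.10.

Step 1:
n(B) = 11.50 mol
n(A) = 483.0 / 42.10 = 11.47 mol
n/ν → B: 3.833, A: 5.735; B is limiting.
n(T) produced = (2/3) × 11.50 = 7.667 mol
Step 2:
n(T) available = 7.667 mol
n(J) = 8.830 mol
n/ν → T: 2.556, J: 2.943; T is limiting.
n(R) = (1/3) × 7.667 = 2.556 mol

2.56 mol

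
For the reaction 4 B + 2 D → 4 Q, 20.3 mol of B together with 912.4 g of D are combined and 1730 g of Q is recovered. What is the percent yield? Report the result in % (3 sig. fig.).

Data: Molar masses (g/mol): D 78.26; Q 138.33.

61.6 %

n(B) = 20.30 mol
n(D) = 912.4 / 78.26 = 11.66 mol
n/ν for B = 20.30/4 = 5.075
n/ν for D = 11.66/2 = 5.830
Smallest n/ν is B → limiting reagent.
theoretical n(Q) = (4/4) × 20.30 = 20.30 mol → 2808 g
% yield = 1730 / 2808 × 100 = 61.61 %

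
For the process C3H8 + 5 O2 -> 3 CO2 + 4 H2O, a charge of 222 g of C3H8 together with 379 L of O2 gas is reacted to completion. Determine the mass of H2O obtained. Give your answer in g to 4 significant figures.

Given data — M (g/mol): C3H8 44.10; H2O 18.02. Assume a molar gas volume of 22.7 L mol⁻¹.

n(C3H8) = 222.0 / 44.10 = 5.034 mol
n(O2) = 379.0 / 22.7 = 16.70 mol
n/ν for C3H8 = 5.034/1 = 5.034
n/ν for O2 = 16.70/5 = 3.340
Smallest n/ν is O2 → limiting reagent.
n(H2O) = (4/5) × 16.70 = 13.36 mol
mass = 13.36 × 18.02 = 240.7 g

240.7 g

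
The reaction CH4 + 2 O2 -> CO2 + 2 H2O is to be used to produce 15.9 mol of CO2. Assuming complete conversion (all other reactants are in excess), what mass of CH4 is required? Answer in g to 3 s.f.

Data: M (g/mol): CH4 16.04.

n(CO2) = 15.90 mol
n(CH4) = (1/1) × 15.90 = 15.90 mol
mass = 15.90 × 16.04 = 255.0 g

255 g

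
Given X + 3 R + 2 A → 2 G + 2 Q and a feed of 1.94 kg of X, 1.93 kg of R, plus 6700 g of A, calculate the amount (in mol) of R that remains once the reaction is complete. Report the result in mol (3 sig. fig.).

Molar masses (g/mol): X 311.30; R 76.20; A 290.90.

6.63 mol

n(X) = 1.940×1000 / 311.30 = 6.232 mol
n(R) = 1.930×1000 / 76.20 = 25.33 mol
n(A) = 6700 / 290.90 = 23.03 mol
n/ν for X = 6.232/1 = 6.232
n/ν for R = 25.33/3 = 8.443
n/ν for A = 23.03/2 = 11.52
Smallest n/ν is X → limiting reagent.
R consumed = (3/1) × 6.232 = 18.70 mol
R remaining = 25.33 − 18.70 = 6.630 mol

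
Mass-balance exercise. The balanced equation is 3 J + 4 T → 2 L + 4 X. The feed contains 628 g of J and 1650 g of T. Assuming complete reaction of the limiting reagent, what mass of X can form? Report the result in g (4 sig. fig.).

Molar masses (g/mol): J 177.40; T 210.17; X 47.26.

223.1 g

n(J) = 628.0 / 177.40 = 3.540 mol
n(T) = 1650 / 210.17 = 7.851 mol
n/ν for J = 3.540/3 = 1.180
n/ν for T = 7.851/4 = 1.963
Smallest n/ν is J → limiting reagent.
n(X) = (4/3) × 3.540 = 4.720 mol
mass = 4.720 × 47.26 = 223.1 g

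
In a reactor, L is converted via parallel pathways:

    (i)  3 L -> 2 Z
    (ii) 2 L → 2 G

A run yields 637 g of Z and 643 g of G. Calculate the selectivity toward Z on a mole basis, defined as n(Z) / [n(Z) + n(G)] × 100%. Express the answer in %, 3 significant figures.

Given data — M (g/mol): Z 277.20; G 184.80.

39.8 %

n(Z) = 637 / 277.20 = 2.298 mol
n(G) = 643 / 184.80 = 3.479 mol
selectivity = 2.298/(2.298+3.479) × 100 = 39.78 %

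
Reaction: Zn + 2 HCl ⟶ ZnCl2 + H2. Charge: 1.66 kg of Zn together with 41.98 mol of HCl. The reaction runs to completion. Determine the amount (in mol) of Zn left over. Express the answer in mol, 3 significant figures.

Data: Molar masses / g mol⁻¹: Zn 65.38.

n(Zn) = 1.660×1000 / 65.38 = 25.39 mol
n(HCl) = 41.98 mol
n/ν → Zn: 25.39, HCl: 20.99; HCl is limiting.
Zn consumed = (1/2) × 41.98 = 20.99 mol
Zn remaining = 25.39 − 20.99 = 4.400 mol

4.40 mol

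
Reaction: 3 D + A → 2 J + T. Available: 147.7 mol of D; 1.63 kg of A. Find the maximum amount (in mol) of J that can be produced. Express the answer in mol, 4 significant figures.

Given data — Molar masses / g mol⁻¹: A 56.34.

57.86 mol

n(D) = 147.7 mol
n(A) = 1.630×1000 / 56.34 = 28.93 mol
n/ν for D = 147.7/3 = 49.23
n/ν for A = 28.93/1 = 28.93
Smallest n/ν is A → limiting reagent.
n(J) = (2/1) × 28.93 = 57.86 mol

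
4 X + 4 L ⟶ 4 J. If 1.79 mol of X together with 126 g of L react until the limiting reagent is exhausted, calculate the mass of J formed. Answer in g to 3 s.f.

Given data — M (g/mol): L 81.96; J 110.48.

n(X) = 1.790 mol
n(L) = 126.0 / 81.96 = 1.537 mol
n/ν for X = 1.790/4 = 0.4475
n/ν for L = 1.537/4 = 0.3843
Smallest n/ν is L → limiting reagent.
n(J) = (4/4) × 1.537 = 1.537 mol
mass = 1.537 × 110.48 = 169.8 g

170 g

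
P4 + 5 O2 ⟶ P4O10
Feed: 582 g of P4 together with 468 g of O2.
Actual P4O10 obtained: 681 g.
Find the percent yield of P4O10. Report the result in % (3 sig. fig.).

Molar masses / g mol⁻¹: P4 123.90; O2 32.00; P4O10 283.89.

82.0 %

n(P4) = 582.0 / 123.90 = 4.697 mol
n(O2) = 468.0 / 32.00 = 14.63 mol
n/ν for P4 = 4.697/1 = 4.697
n/ν for O2 = 14.63/5 = 2.926
Smallest n/ν is O2 → limiting reagent.
theoretical n(P4O10) = (1/5) × 14.63 = 2.926 mol → 830.7 g
% yield = 681 / 830.7 × 100 = 81.98 %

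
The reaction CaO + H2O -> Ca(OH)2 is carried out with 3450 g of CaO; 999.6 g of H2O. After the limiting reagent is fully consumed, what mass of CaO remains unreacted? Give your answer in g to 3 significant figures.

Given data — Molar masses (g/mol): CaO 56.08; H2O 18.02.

339 g

n(CaO) = 3450 / 56.08 = 61.52 mol
n(H2O) = 999.6 / 18.02 = 55.47 mol
n/ν for CaO = 61.52/1 = 61.52
n/ν for H2O = 55.47/1 = 55.47
Smallest n/ν is H2O → limiting reagent.
CaO consumed = (1/1) × 55.47 = 55.47 mol
CaO remaining = 61.52 − 55.47 = 6.050 mol
mass = 6.050 × 56.08 = 339.3 g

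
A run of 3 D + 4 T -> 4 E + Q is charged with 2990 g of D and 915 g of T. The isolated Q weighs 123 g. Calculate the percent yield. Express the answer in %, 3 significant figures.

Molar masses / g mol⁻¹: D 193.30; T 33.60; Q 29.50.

80.9 %

n(D) = 2990 / 193.30 = 15.47 mol
n(T) = 915.0 / 33.60 = 27.23 mol
n/ν → D: 5.157, T: 6.808; D is limiting.
theoretical n(Q) = (1/3) × 15.47 = 5.157 mol → 152.1 g
% yield = 123 / 152.1 × 100 = 80.87 %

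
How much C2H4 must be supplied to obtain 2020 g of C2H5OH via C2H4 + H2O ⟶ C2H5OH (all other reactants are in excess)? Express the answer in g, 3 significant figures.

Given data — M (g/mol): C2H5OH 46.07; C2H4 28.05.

n(C2H5OH) = 2020 / 46.07 = 43.85 mol
n(C2H4) = (1/1) × 43.85 = 43.85 mol
mass = 43.85 × 28.05 = 1230 g

1230 g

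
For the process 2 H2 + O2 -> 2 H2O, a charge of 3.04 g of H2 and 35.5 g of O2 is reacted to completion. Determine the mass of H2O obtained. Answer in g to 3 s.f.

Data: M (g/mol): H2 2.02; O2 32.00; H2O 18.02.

n(H2) = 3.040 / 2.02 = 1.505 mol
n(O2) = 35.50 / 32.00 = 1.109 mol
n/ν for H2 = 1.505/2 = 0.7525
n/ν for O2 = 1.109/1 = 1.109
Smallest n/ν is H2 → limiting reagent.
n(H2O) = (2/2) × 1.505 = 1.505 mol
mass = 1.505 × 18.02 = 27.12 g

27.1 g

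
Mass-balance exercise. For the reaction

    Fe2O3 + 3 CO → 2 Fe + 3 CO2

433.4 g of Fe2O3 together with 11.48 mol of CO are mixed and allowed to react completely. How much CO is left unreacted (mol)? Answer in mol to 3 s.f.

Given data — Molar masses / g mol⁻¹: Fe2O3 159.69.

3.34 mol

n(Fe2O3) = 433.4 / 159.69 = 2.714 mol
n(CO) = 11.48 mol
n/ν for Fe2O3 = 2.714/1 = 2.714
n/ν for CO = 11.48/3 = 3.827
Smallest n/ν is Fe2O3 → limiting reagent.
CO consumed = (3/1) × 2.714 = 8.142 mol
CO remaining = 11.48 − 8.142 = 3.338 mol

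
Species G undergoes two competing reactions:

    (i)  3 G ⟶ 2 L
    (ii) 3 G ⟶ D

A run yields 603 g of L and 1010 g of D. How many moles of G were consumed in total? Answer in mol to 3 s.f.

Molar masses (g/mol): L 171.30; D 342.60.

14.1 mol

n(L) = 603 / 171.30 = 3.520 mol
n(D) = 1010 / 342.60 = 2.948 mol
n(G) via (i) = (3/2)×3.520 = 5.280 mol
n(G) via (ii) = (3/1)×2.948 = 8.844 mol
total n(G) = 5.280 + 8.844 = 14.12 mol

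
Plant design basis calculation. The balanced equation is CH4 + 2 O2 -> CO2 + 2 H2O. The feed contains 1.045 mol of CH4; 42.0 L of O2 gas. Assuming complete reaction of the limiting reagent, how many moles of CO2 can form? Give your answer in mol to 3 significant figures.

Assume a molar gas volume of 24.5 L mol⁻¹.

0.857 mol

n(CH4) = 1.045 mol
n(O2) = 42.00 / 24.5 = 1.714 mol
n/ν → CH4: 1.045, O2: 0.8570; O2 is limiting.
n(CO2) = (1/2) × 1.714 = 0.8570 mol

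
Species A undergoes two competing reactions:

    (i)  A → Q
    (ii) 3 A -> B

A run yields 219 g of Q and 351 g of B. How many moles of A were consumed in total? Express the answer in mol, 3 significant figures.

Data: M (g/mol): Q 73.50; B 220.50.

7.76 mol

n(Q) = 219 / 73.50 = 2.980 mol
n(B) = 351 / 220.50 = 1.592 mol
n(A) via (i) = (1/1)×2.980 = 2.980 mol
n(A) via (ii) = (3/1)×1.592 = 4.776 mol
total n(A) = 2.980 + 4.776 = 7.756 mol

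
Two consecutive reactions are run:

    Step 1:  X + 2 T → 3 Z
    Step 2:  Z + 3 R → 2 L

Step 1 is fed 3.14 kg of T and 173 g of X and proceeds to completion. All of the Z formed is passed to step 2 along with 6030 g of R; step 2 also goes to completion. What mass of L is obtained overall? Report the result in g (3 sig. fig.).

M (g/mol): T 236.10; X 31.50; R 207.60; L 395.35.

7660 g

Step 1:
n(T) = 3.140×1000 / 236.10 = 13.30 mol
n(X) = 173.0 / 31.50 = 5.492 mol
n/ν for T = 13.30/2 = 6.650
n/ν for X = 5.492/1 = 5.492
Smallest n/ν is X → limiting reagent.
n(Z) produced = (3/1) × 5.492 = 16.48 mol
Step 2:
n(Z) available = 16.48 mol
n(R) = 6030 / 207.60 = 29.05 mol
n/ν for Z = 16.48/1 = 16.48
n/ν for R = 29.05/3 = 9.683
Smallest n/ν is R → limiting reagent.
n(L) = (2/3) × 29.05 = 19.37 mol
mass = 19.37 × 395.35 = 7658 g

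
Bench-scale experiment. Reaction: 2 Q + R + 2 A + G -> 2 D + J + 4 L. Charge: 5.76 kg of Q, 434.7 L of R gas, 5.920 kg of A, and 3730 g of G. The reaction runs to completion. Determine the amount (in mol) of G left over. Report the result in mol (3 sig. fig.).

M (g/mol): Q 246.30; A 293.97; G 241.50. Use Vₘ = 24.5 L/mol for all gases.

5.38 mol

n(Q) = 5.760×1000 / 246.30 = 23.39 mol
n(R) = 434.7 / 24.5 = 17.74 mol
n(A) = 5.920×1000 / 293.97 = 20.14 mol
n(G) = 3730 / 241.50 = 15.45 mol
n/ν for Q = 23.39/2 = 11.70
n/ν for R = 17.74/1 = 17.74
n/ν for A = 20.14/2 = 10.07
n/ν for G = 15.45/1 = 15.45
Smallest n/ν is A → limiting reagent.
G consumed = (1/2) × 20.14 = 10.07 mol
G remaining = 15.45 − 10.07 = 5.380 mol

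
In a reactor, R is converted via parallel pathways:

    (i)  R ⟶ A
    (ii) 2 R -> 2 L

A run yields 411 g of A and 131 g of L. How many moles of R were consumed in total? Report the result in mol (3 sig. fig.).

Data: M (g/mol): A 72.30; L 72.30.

n(A) = 411 / 72.30 = 5.685 mol
n(L) = 131 / 72.30 = 1.812 mol
n(R) via (i) = (1/1)×5.685 = 5.685 mol
n(R) via (ii) = (2/2)×1.812 = 1.812 mol
total n(R) = 5.685 + 1.812 = 7.497 mol

7.50 mol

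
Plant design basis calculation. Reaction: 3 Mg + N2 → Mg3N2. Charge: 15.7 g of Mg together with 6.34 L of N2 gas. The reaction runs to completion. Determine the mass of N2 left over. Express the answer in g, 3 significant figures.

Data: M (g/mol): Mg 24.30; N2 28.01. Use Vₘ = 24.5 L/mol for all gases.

1.22 g

n(Mg) = 15.70 / 24.30 = 0.6461 mol
n(N2) = 6.340 / 24.5 = 0.2588 mol
n/ν for Mg = 0.6461/3 = 0.2154
n/ν for N2 = 0.2588/1 = 0.2588
Smallest n/ν is Mg → limiting reagent.
N2 consumed = (1/3) × 0.6461 = 0.2154 mol
N2 remaining = 0.2588 − 0.2154 = 0.04340 mol
mass = 0.04340 × 28.01 = 1.216 g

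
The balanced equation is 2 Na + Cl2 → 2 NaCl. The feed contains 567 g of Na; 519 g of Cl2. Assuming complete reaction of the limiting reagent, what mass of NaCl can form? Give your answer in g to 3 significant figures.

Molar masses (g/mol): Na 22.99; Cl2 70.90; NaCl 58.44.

856 g

n(Na) = 567.0 / 22.99 = 24.66 mol
n(Cl2) = 519.0 / 70.90 = 7.320 mol
n/ν for Na = 24.66/2 = 12.33
n/ν for Cl2 = 7.320/1 = 7.320
Smallest n/ν is Cl2 → limiting reagent.
n(NaCl) = (2/1) × 7.320 = 14.64 mol
mass = 14.64 × 58.44 = 855.6 g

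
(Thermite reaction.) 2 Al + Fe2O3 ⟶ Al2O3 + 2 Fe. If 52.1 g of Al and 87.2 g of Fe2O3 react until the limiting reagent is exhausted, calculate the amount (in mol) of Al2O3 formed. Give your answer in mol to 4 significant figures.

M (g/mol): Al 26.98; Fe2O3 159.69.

n(Al) = 52.10 / 26.98 = 1.931 mol
n(Fe2O3) = 87.20 / 159.69 = 0.5461 mol
n/ν for Al = 1.931/2 = 0.9655
n/ν for Fe2O3 = 0.5461/1 = 0.5461
Smallest n/ν is Fe2O3 → limiting reagent.
n(Al2O3) = (1/1) × 0.5461 = 0.5461 mol

0.5461 mol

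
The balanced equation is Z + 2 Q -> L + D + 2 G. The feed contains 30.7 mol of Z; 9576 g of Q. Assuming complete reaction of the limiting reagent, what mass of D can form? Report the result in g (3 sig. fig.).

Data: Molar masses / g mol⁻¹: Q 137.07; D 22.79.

700 g

n(Z) = 30.70 mol
n(Q) = 9576 / 137.07 = 69.86 mol
n/ν for Z = 30.70/1 = 30.70
n/ν for Q = 69.86/2 = 34.93
Smallest n/ν is Z → limiting reagent.
n(D) = (1/1) × 30.70 = 30.70 mol
mass = 30.70 × 22.79 = 699.7 g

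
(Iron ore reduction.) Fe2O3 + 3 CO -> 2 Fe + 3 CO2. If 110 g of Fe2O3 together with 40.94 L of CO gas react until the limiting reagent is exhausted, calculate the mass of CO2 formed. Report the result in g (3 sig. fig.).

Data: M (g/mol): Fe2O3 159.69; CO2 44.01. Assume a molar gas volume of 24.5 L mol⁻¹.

73.5 g

n(Fe2O3) = 110.0 / 159.69 = 0.6888 mol
n(CO) = 40.94 / 24.5 = 1.671 mol
n/ν for Fe2O3 = 0.6888/1 = 0.6888
n/ν for CO = 1.671/3 = 0.5570
Smallest n/ν is CO → limiting reagent.
n(CO2) = (3/3) × 1.671 = 1.671 mol
mass = 1.671 × 44.01 = 73.54 g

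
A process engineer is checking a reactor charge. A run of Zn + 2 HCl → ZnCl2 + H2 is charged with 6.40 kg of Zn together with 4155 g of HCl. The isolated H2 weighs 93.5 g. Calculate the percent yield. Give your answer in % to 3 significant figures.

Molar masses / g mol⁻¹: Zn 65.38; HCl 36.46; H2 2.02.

81.2 %

n(Zn) = 6.400×1000 / 65.38 = 97.89 mol
n(HCl) = 4155 / 36.46 = 114.0 mol
n/ν for Zn = 97.89/1 = 97.89
n/ν for HCl = 114.0/2 = 57.00
Smallest n/ν is HCl → limiting reagent.
theoretical n(H2) = (1/2) × 114.0 = 57.00 mol → 115.1 g
% yield = 93.5 / 115.1 × 100 = 81.23 %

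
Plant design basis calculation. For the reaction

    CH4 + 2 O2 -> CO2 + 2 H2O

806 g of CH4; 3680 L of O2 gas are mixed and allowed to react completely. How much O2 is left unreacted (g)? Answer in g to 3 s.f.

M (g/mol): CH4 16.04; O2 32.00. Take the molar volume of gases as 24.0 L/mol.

n(CH4) = 806.0 / 16.04 = 50.25 mol
n(O2) = 3680 / 24.0 = 153.3 mol
n/ν for CH4 = 50.25/1 = 50.25
n/ν for O2 = 153.3/2 = 76.65
Smallest n/ν is CH4 → limiting reagent.
O2 consumed = (2/1) × 50.25 = 100.5 mol
O2 remaining = 153.3 − 100.5 = 52.80 mol
mass = 52.80 × 32.00 = 1690 g

1690 g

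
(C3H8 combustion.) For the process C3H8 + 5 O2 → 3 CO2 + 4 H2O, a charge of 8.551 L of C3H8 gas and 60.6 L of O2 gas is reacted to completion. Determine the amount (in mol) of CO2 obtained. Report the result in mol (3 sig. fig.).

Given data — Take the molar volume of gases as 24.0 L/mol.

1.07 mol

n(C3H8) = 8.551 / 24.0 = 0.3563 mol
n(O2) = 60.60 / 24.0 = 2.525 mol
n/ν → C3H8: 0.3563, O2: 0.5050; C3H8 is limiting.
n(CO2) = (3/1) × 0.3563 = 1.069 mol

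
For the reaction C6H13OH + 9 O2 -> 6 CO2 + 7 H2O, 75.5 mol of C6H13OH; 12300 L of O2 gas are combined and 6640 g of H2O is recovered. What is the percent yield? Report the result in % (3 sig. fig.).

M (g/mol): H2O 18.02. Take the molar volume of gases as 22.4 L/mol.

86.3 %

n(C6H13OH) = 75.50 mol
n(O2) = 12300 / 22.4 = 549.1 mol
n/ν → C6H13OH: 75.50, O2: 61.01; O2 is limiting.
theoretical n(H2O) = (7/9) × 549.1 = 427.1 mol → 7696 g
% yield = 6640 / 7696 × 100 = 86.28 %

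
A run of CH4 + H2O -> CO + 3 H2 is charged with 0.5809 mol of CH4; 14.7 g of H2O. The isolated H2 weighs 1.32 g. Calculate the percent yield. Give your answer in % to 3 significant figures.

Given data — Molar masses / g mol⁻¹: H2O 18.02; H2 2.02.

37.5 %

n(CH4) = 0.5809 mol
n(H2O) = 14.70 / 18.02 = 0.8158 mol
n/ν → CH4: 0.5809, H2O: 0.8158; CH4 is limiting.
theoretical n(H2) = (3/1) × 0.5809 = 1.743 mol → 3.521 g
% yield = 1.32 / 3.521 × 100 = 37.49 %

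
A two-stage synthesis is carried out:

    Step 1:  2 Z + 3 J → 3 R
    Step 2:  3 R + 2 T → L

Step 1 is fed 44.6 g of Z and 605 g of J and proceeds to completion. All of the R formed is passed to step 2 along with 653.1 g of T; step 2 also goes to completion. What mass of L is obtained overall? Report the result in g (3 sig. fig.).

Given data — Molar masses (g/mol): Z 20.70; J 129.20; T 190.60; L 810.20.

873 g

Step 1:
n(Z) = 44.60 / 20.70 = 2.155 mol
n(J) = 605.0 / 129.20 = 4.683 mol
n/ν for Z = 2.155/2 = 1.078
n/ν for J = 4.683/3 = 1.561
Smallest n/ν is Z → limiting reagent.
n(R) produced = (3/2) × 2.155 = 3.233 mol
Step 2:
n(R) available = 3.233 mol
n(T) = 653.1 / 190.60 = 3.427 mol
n/ν for R = 3.233/3 = 1.078
n/ν for T = 3.427/2 = 1.714
Smallest n/ν is R → limiting reagent.
n(L) = (1/3) × 3.233 = 1.078 mol
mass = 1.078 × 810.20 = 873.4 g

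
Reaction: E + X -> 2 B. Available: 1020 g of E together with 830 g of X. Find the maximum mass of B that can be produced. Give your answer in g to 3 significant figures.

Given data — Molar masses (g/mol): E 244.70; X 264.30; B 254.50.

1600 g

n(E) = 1020 / 244.70 = 4.168 mol
n(X) = 830.0 / 264.30 = 3.140 mol
n/ν for E = 4.168/1 = 4.168
n/ν for X = 3.140/1 = 3.140
Smallest n/ν is X → limiting reagent.
n(B) = (2/1) × 3.140 = 6.280 mol
mass = 6.280 × 254.50 = 1598 g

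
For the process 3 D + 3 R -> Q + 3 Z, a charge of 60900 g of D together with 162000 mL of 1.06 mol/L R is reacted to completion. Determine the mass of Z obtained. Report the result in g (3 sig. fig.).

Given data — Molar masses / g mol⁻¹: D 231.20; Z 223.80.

38400 g

n(D) = 60900 / 231.20 = 263.4 mol
n(R) = 1.06 × 162000/1000 = 171.7 mol
n/ν → D: 87.80, R: 57.23; R is limiting.
n(Z) = (3/3) × 171.7 = 171.7 mol
mass = 171.7 × 223.80 = 38430 g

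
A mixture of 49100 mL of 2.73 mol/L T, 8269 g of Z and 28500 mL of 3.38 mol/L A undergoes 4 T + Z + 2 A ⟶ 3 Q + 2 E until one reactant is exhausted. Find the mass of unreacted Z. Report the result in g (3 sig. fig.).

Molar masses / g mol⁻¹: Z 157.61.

2990 g

n(T) = 2.73 × 49100/1000 = 134.0 mol
n(Z) = 8269 / 157.61 = 52.46 mol
n(A) = 3.38 × 28500/1000 = 96.33 mol
n/ν for T = 134.0/4 = 33.50
n/ν for Z = 52.46/1 = 52.46
n/ν for A = 96.33/2 = 48.17
Smallest n/ν is T → limiting reagent.
Z consumed = (1/4) × 134.0 = 33.50 mol
Z remaining = 52.46 − 33.50 = 18.96 mol
mass = 18.96 × 157.61 = 2988 g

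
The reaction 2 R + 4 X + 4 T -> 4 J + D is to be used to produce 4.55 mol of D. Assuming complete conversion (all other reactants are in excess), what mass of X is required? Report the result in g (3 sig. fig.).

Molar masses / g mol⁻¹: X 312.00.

n(D) = 4.550 mol
n(X) = (4/1) × 4.550 = 18.20 mol
mass = 18.20 × 312.00 = 5678 g

5680 g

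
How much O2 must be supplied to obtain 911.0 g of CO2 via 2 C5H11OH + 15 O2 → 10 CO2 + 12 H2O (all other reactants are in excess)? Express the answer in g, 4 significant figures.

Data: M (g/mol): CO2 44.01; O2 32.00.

993.6 g

n(CO2) = 911.0 / 44.01 = 20.70 mol
n(O2) = (15/10) × 20.70 = 31.05 mol
mass = 31.05 × 32.00 = 993.6 g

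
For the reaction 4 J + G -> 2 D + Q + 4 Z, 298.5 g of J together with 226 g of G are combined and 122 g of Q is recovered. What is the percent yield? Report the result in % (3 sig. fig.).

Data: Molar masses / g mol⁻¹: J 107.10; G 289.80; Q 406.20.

n(J) = 298.5 / 107.10 = 2.787 mol
n(G) = 226.0 / 289.80 = 0.7798 mol
n/ν for J = 2.787/4 = 0.6968
n/ν for G = 0.7798/1 = 0.7798
Smallest n/ν is J → limiting reagent.
theoretical n(Q) = (1/4) × 2.787 = 0.6968 mol → 283.0 g
% yield = 122 / 283.0 × 100 = 43.11 %

43.1 %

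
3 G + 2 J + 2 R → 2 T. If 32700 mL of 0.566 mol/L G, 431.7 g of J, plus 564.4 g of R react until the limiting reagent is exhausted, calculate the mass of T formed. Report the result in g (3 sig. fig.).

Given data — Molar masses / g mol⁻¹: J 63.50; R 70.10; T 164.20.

n(G) = 0.566 × 32700/1000 = 18.51 mol
n(J) = 431.7 / 63.50 = 6.798 mol
n(R) = 564.4 / 70.10 = 8.051 mol
n/ν for G = 18.51/3 = 6.170
n/ν for J = 6.798/2 = 3.399
n/ν for R = 8.051/2 = 4.026
Smallest n/ν is J → limiting reagent.
n(T) = (2/2) × 6.798 = 6.798 mol
mass = 6.798 × 164.20 = 1116 g

1120 g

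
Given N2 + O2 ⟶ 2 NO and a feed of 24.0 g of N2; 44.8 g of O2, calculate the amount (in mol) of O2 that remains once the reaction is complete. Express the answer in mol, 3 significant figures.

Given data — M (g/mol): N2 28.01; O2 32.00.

0.543 mol

n(N2) = 24.00 / 28.01 = 0.8568 mol
n(O2) = 44.80 / 32.00 = 1.400 mol
n/ν for N2 = 0.8568/1 = 0.8568
n/ν for O2 = 1.400/1 = 1.400
Smallest n/ν is N2 → limiting reagent.
O2 consumed = (1/1) × 0.8568 = 0.8568 mol
O2 remaining = 1.400 − 0.8568 = 0.5432 mol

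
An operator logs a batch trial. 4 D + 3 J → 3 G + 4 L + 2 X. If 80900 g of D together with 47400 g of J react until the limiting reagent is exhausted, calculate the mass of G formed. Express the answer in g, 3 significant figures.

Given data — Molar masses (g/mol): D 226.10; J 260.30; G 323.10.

n(D) = 80900 / 226.10 = 357.8 mol
n(J) = 47400 / 260.30 = 182.1 mol
n/ν for D = 357.8/4 = 89.45
n/ν for J = 182.1/3 = 60.70
Smallest n/ν is J → limiting reagent.
n(G) = (3/3) × 182.1 = 182.1 mol
mass = 182.1 × 323.10 = 58840 g

58800 g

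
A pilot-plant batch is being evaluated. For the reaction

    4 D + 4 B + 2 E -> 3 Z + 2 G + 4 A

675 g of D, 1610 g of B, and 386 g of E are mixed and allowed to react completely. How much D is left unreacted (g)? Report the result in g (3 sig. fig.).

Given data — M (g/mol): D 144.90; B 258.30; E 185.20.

n(D) = 675.0 / 144.90 = 4.658 mol
n(B) = 1610 / 258.30 = 6.233 mol
n(E) = 386.0 / 185.20 = 2.084 mol
n/ν → D: 1.165, B: 1.558, E: 1.042; E is limiting.
D consumed = (4/2) × 2.084 = 4.168 mol
D remaining = 4.658 − 4.168 = 0.4900 mol
mass = 0.4900 × 144.90 = 71.00 g

71.0 g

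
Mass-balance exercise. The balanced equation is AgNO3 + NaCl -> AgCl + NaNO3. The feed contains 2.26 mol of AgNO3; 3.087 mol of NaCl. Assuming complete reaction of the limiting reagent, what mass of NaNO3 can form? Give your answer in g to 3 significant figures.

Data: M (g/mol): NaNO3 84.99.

192 g

n(AgNO3) = 2.260 mol
n(NaCl) = 3.087 mol
n/ν → AgNO3: 2.260, NaCl: 3.087; AgNO3 is limiting.
n(NaNO3) = (1/1) × 2.260 = 2.260 mol
mass = 2.260 × 84.99 = 192.1 g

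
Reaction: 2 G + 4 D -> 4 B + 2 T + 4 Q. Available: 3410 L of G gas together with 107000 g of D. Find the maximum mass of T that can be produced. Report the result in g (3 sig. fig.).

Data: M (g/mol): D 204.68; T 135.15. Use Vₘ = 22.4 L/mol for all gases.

n(G) = 3410 / 22.4 = 152.2 mol
n(D) = 107000 / 204.68 = 522.8 mol
n/ν → G: 76.10, D: 130.7; G is limiting.
n(T) = (2/2) × 152.2 = 152.2 mol
mass = 152.2 × 135.15 = 20570 g

20600 g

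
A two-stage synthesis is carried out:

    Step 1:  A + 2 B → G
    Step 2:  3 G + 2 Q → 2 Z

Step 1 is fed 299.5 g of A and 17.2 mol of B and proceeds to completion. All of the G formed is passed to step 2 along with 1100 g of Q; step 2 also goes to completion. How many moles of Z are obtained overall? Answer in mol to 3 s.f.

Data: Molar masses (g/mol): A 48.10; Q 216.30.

4.15 mol

Step 1:
n(A) = 299.5 / 48.10 = 6.227 mol
n(B) = 17.20 mol
n/ν for A = 6.227/1 = 6.227
n/ν for B = 17.20/2 = 8.600
Smallest n/ν is A → limiting reagent.
n(G) produced = (1/1) × 6.227 = 6.227 mol
Step 2:
n(G) available = 6.227 mol
n(Q) = 1100 / 216.30 = 5.086 mol
n/ν for G = 6.227/3 = 2.076
n/ν for Q = 5.086/2 = 2.543
Smallest n/ν is G → limiting reagent.
n(Z) = (2/3) × 6.227 = 4.151 mol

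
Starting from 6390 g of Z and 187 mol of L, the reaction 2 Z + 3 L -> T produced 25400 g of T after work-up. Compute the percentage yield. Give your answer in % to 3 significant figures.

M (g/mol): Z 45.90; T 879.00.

n(Z) = 6390 / 45.90 = 139.2 mol
n(L) = 187.0 mol
n/ν → Z: 69.60, L: 62.33; L is limiting.
theoretical n(T) = (1/3) × 187.0 = 62.33 mol → 54790 g
% yield = 25400 / 54790 × 100 = 46.36 %

46.4 %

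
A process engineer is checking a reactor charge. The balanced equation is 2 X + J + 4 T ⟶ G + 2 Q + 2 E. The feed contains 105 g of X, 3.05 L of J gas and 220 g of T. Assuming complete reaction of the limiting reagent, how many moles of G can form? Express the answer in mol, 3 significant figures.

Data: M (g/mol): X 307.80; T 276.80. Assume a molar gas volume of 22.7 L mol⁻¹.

0.134 mol

n(X) = 105.0 / 307.80 = 0.3411 mol
n(J) = 3.050 / 22.7 = 0.1344 mol
n(T) = 220.0 / 276.80 = 0.7948 mol
n/ν for X = 0.3411/2 = 0.1706
n/ν for J = 0.1344/1 = 0.1344
n/ν for T = 0.7948/4 = 0.1987
Smallest n/ν is J → limiting reagent.
n(G) = (1/1) × 0.1344 = 0.1344 mol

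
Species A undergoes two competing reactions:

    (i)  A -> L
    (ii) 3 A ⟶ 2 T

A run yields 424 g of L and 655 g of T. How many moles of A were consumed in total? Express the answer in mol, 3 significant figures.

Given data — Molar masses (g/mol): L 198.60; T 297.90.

n(L) = 424 / 198.60 = 2.135 mol
n(T) = 655 / 297.90 = 2.199 mol
n(A) via (i) = (1/1)×2.135 = 2.135 mol
n(A) via (ii) = (3/2)×2.199 = 3.299 mol
total n(A) = 2.135 + 3.299 = 5.434 mol

5.43 mol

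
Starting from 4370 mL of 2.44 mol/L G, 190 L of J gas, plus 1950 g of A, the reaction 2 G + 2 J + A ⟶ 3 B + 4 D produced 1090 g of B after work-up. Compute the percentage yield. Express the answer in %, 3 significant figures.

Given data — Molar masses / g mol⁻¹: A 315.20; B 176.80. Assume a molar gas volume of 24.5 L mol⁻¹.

53.0 %

n(G) = 2.44 × 4370/1000 = 10.66 mol
n(J) = 190.0 / 24.5 = 7.755 mol
n(A) = 1950 / 315.20 = 6.187 mol
n/ν for G = 10.66/2 = 5.330
n/ν for J = 7.755/2 = 3.878
n/ν for A = 6.187/1 = 6.187
Smallest n/ν is J → limiting reagent.
theoretical n(B) = (3/2) × 7.755 = 11.63 mol → 2056 g
% yield = 1090 / 2056 × 100 = 53.02 %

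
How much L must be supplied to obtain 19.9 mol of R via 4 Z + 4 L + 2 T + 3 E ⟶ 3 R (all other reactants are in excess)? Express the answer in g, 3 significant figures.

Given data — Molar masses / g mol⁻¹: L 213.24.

n(R) = 19.90 mol
n(L) = (4/3) × 19.90 = 26.53 mol
mass = 26.53 × 213.24 = 5657 g

5660 g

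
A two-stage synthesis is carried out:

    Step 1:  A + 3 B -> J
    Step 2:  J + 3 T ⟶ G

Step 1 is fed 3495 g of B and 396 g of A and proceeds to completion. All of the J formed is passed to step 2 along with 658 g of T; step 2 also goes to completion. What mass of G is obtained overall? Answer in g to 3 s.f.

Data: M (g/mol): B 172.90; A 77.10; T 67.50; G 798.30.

2590 g

Step 1:
n(B) = 3495 / 172.90 = 20.21 mol
n(A) = 396.0 / 77.10 = 5.136 mol
n/ν → B: 6.737, A: 5.136; A is limiting.
n(J) produced = (1/1) × 5.136 = 5.136 mol
Step 2:
n(J) available = 5.136 mol
n(T) = 658.0 / 67.50 = 9.748 mol
n/ν → J: 5.136, T: 3.249; T is limiting.
n(G) = (1/3) × 9.748 = 3.249 mol
mass = 3.249 × 798.30 = 2594 g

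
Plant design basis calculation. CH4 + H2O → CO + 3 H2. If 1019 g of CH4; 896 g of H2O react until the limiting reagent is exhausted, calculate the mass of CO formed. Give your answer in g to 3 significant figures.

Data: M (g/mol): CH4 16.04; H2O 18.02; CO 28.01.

1390 g

n(CH4) = 1019 / 16.04 = 63.53 mol
n(H2O) = 896.0 / 18.02 = 49.72 mol
n/ν → CH4: 63.53, H2O: 49.72; H2O is limiting.
n(CO) = (1/1) × 49.72 = 49.72 mol
mass = 49.72 × 28.01 = 1393 g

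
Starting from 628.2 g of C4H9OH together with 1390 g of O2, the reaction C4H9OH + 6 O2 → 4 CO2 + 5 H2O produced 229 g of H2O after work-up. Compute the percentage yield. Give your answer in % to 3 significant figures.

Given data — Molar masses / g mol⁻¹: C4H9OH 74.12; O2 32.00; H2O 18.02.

n(C4H9OH) = 628.2 / 74.12 = 8.475 mol
n(O2) = 1390 / 32.00 = 43.44 mol
n/ν for C4H9OH = 8.475/1 = 8.475
n/ν for O2 = 43.44/6 = 7.240
Smallest n/ν is O2 → limiting reagent.
theoretical n(H2O) = (5/6) × 43.44 = 36.20 mol → 652.3 g
% yield = 229 / 652.3 × 100 = 35.11 %

35.1 %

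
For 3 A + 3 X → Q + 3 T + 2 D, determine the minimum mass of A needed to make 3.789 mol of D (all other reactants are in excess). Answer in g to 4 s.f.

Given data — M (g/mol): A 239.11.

1359 g

n(D) = 3.789 mol
n(A) = (3/2) × 3.789 = 5.684 mol
mass = 5.684 × 239.11 = 1359 g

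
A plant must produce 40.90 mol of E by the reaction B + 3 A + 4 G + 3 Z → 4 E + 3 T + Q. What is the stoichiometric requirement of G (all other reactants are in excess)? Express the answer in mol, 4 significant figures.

40.90 mol

n(E) = 40.90 mol
n(G) = (4/4) × 40.90 = 40.90 mol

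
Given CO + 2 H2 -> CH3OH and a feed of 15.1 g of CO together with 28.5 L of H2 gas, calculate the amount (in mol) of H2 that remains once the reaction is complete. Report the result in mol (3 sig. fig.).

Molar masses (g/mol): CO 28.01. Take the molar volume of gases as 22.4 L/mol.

0.194 mol

n(CO) = 15.10 / 28.01 = 0.5391 mol
n(H2) = 28.50 / 22.4 = 1.272 mol
n/ν → CO: 0.5391, H2: 0.6360; CO is limiting.
H2 consumed = (2/1) × 0.5391 = 1.078 mol
H2 remaining = 1.272 − 1.078 = 0.1940 mol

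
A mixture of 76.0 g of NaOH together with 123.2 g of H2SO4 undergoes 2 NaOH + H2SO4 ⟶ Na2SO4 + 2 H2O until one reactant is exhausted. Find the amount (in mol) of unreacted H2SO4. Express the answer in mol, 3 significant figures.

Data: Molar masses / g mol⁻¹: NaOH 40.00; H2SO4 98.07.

0.306 mol

n(NaOH) = 76.00 / 40.00 = 1.900 mol
n(H2SO4) = 123.2 / 98.07 = 1.256 mol
n/ν for NaOH = 1.900/2 = 0.9500
n/ν for H2SO4 = 1.256/1 = 1.256
Smallest n/ν is NaOH → limiting reagent.
H2SO4 consumed = (1/2) × 1.900 = 0.9500 mol
H2SO4 remaining = 1.256 − 0.9500 = 0.3060 mol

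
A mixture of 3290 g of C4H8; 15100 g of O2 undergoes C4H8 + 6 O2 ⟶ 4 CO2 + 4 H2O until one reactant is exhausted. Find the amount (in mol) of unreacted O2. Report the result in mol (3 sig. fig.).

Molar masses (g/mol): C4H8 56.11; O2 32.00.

120 mol

n(C4H8) = 3290 / 56.11 = 58.63 mol
n(O2) = 15100 / 32.00 = 471.9 mol
n/ν for C4H8 = 58.63/1 = 58.63
n/ν for O2 = 471.9/6 = 78.65
Smallest n/ν is C4H8 → limiting reagent.
O2 consumed = (6/1) × 58.63 = 351.8 mol
O2 remaining = 471.9 − 351.8 = 120.1 mol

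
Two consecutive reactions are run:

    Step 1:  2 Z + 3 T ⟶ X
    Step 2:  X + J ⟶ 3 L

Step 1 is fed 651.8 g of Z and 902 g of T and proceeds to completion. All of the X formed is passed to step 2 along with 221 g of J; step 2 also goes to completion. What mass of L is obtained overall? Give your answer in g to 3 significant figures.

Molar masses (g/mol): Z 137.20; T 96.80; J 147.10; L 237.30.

Step 1:
n(Z) = 651.8 / 137.20 = 4.751 mol
n(T) = 902.0 / 96.80 = 9.318 mol
n/ν → Z: 2.376, T: 3.106; Z is limiting.
n(X) produced = (1/2) × 4.751 = 2.376 mol
Step 2:
n(X) available = 2.376 mol
n(J) = 221.0 / 147.10 = 1.502 mol
n/ν → X: 2.376, J: 1.502; J is limiting.
n(L) = (3/1) × 1.502 = 4.506 mol
mass = 4.506 × 237.30 = 1069 g

1070 g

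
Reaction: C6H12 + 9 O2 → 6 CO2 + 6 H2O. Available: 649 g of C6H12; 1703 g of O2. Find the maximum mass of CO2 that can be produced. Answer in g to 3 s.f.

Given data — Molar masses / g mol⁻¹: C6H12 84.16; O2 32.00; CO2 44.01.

n(C6H12) = 649.0 / 84.16 = 7.712 mol
n(O2) = 1703 / 32.00 = 53.22 mol
n/ν → C6H12: 7.712, O2: 5.913; O2 is limiting.
n(CO2) = (6/9) × 53.22 = 35.48 mol
mass = 35.48 × 44.01 = 1561 g

1560 g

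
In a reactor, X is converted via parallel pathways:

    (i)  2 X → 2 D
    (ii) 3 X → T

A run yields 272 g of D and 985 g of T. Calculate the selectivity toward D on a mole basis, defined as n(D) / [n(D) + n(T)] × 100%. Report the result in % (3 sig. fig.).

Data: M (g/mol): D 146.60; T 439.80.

45.3 %

n(D) = 272 / 146.60 = 1.855 mol
n(T) = 985 / 439.80 = 2.240 mol
selectivity = 1.855/(1.855+2.240) × 100 = 45.30 %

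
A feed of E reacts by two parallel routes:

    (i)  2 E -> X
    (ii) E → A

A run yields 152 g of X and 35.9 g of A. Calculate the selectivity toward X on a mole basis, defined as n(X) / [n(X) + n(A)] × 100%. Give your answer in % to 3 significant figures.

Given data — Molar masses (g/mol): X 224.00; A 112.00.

n(X) = 152 / 224.00 = 0.6786 mol
n(A) = 35.9 / 112.00 = 0.3205 mol
selectivity = 0.6786/(0.6786+0.3205) × 100 = 67.92 %

67.9 %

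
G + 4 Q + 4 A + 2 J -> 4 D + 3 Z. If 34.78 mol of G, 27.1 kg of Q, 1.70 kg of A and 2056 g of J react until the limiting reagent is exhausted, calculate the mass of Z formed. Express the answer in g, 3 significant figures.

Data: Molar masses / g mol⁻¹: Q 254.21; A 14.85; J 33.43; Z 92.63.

7410 g

n(G) = 34.78 mol
n(Q) = 27.10×1000 / 254.21 = 106.6 mol
n(A) = 1.700×1000 / 14.85 = 114.5 mol
n(J) = 2056 / 33.43 = 61.50 mol
n/ν for G = 34.78/1 = 34.78
n/ν for Q = 106.6/4 = 26.65
n/ν for A = 114.5/4 = 28.63
n/ν for J = 61.50/2 = 30.75
Smallest n/ν is Q → limiting reagent.
n(Z) = (3/4) × 106.6 = 79.95 mol
mass = 79.95 × 92.63 = 7406 g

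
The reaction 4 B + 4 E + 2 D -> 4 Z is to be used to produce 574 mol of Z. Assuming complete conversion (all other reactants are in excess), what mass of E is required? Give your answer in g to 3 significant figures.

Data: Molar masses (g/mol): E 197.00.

n(Z) = 574.0 mol
n(E) = (4/4) × 574.0 = 574.0 mol
mass = 574.0 × 197.00 = 113100 g

113000 g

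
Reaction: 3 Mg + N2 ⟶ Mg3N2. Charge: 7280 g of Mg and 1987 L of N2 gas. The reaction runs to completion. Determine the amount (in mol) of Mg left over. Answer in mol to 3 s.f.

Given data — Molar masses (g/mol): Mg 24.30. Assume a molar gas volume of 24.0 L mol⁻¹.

n(Mg) = 7280 / 24.30 = 299.6 mol
n(N2) = 1987 / 24.0 = 82.79 mol
n/ν for Mg = 299.6/3 = 99.87
n/ν for N2 = 82.79/1 = 82.79
Smallest n/ν is N2 → limiting reagent.
Mg consumed = (3/1) × 82.79 = 248.4 mol
Mg remaining = 299.6 − 248.4 = 51.20 mol

51.2 mol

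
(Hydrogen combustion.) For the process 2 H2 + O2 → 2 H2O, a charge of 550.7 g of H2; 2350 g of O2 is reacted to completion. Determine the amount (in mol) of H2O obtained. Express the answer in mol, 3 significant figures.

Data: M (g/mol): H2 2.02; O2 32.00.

147 mol

n(H2) = 550.7 / 2.02 = 272.6 mol
n(O2) = 2350 / 32.00 = 73.44 mol
n/ν for H2 = 272.6/2 = 136.3
n/ν for O2 = 73.44/1 = 73.44
Smallest n/ν is O2 → limiting reagent.
n(H2O) = (2/1) × 73.44 = 146.9 mol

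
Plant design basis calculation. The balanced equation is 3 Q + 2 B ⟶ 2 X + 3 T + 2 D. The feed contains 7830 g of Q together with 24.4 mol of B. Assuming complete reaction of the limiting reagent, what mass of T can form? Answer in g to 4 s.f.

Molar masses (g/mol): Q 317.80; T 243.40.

5997 g

n(Q) = 7830 / 317.80 = 24.64 mol
n(B) = 24.40 mol
n/ν → Q: 8.213, B: 12.20; Q is limiting.
n(T) = (3/3) × 24.64 = 24.64 mol
mass = 24.64 × 243.40 = 5997 g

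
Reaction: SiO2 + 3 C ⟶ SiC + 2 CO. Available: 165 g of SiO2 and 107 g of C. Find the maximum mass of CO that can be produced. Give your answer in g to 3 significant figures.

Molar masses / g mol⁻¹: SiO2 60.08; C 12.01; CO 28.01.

154 g

n(SiO2) = 165.0 / 60.08 = 2.746 mol
n(C) = 107.0 / 12.01 = 8.909 mol
n/ν for SiO2 = 2.746/1 = 2.746
n/ν for C = 8.909/3 = 2.970
Smallest n/ν is SiO2 → limiting reagent.
n(CO) = (2/1) × 2.746 = 5.492 mol
mass = 5.492 × 28.01 = 153.8 g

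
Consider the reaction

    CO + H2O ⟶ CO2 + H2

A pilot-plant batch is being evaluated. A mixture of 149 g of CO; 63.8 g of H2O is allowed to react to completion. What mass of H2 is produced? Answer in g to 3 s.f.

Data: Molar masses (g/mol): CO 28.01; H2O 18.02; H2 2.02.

n(CO) = 149.0 / 28.01 = 5.320 mol
n(H2O) = 63.80 / 18.02 = 3.541 mol
n/ν for CO = 5.320/1 = 5.320
n/ν for H2O = 3.541/1 = 3.541
Smallest n/ν is H2O → limiting reagent.
n(H2) = (1/1) × 3.541 = 3.541 mol
mass = 3.541 × 2.02 = 7.153 g

7.15 g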